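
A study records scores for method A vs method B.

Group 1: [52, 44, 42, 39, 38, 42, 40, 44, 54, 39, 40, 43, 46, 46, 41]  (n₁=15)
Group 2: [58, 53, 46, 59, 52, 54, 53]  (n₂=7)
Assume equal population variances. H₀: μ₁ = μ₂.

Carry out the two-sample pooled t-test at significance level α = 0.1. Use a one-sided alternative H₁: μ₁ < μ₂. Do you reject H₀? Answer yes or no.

reject H₀: yes

x̄₁=43.333, s₁=4.639, n₁=15
x̄₂=53.571, s₂=4.276, n₂=7
s_p² = [14·4.639² + 6·4.276²]/20 = 20.5524
SE = √(s_p²·(1/15+1/7)) = 2.0751
t = (43.333−53.571)/2.0751 = -4.9337
df = 20
p-value (one-sided, H₁ less) = 0.00004
At α=0.1: p < α → reject H₀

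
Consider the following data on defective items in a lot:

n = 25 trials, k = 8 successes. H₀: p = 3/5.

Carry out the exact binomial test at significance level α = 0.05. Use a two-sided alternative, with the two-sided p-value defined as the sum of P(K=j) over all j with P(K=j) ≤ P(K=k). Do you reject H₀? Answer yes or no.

Exact binomial: n=25, k=8, p₀=3/5=0.6000
P(X=j) = C(n,j)·p₀^j·(1−p₀)^(n−j); p = Σ P(X=j) over j with P(X=j) ≤ P(X=8)
p-value (two-sided) = 0.00669
At α=0.05: p < α → reject H₀

reject H₀: yes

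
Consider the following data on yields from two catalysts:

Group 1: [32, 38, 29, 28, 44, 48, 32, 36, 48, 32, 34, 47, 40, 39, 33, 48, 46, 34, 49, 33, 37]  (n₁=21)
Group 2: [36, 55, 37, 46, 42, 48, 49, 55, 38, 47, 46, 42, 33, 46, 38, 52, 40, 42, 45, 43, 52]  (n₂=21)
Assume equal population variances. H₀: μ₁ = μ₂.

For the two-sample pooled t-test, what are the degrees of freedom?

df = n₁ + n₂ − 2 = 21 + 21 − 2 = 40

degrees of freedom = 40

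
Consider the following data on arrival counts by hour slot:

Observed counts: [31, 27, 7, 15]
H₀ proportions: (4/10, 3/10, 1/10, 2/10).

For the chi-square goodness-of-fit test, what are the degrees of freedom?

df = k − 1 = 4 − 1 = 3

degrees of freedom = 3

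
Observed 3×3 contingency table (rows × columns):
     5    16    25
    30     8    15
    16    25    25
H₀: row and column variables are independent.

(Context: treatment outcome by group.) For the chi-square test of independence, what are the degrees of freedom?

degrees of freedom = 4

df = (r−1)(c−1) = (3−1)·(3−1) = 4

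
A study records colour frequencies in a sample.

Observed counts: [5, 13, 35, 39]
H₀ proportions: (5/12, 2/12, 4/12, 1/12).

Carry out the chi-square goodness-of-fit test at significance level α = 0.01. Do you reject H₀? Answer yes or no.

reject H₀: yes

n = 92; E_i = n·p_i = [38.33, 15.33, 30.67, 7.67]
χ² = (5−38.33)²/38.33 + (13−15.33)²/15.33 + (35−30.67)²/30.67 + (39−7.67)²/7.67 = 158.0109
df = 3
p-value (upper-tail) = 0.00000
At α=0.01: p < α → reject H₀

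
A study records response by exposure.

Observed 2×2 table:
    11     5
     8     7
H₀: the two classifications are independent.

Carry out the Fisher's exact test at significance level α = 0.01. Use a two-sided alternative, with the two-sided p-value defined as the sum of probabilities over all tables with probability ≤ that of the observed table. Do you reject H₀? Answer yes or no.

reject H₀: no

Margins: r₁=16, r₂=15, c₁=19, c₂=12, n=31
p_obs = C(16,11)·C(15,8)/C(31,19); sum pmf over tables with pmf ≤ p_obs
p-value (two-sided) = 0.47255
At α=0.01: p ≥ α → fail to reject H₀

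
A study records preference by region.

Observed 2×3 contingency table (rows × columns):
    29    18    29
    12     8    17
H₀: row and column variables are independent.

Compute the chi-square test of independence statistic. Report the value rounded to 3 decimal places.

Row totals [76, 37], col totals [41, 26, 46], n=113
χ² = (29−27.58)²/27.58 + (18−17.49)²/17.49 + (29−30.94)²/30.94 + (12−13.42)²/13.42 + (8−8.51)²/8.51 + (17−15.06)²/15.06 = 0.6416
df = 2

test statistic = 0.642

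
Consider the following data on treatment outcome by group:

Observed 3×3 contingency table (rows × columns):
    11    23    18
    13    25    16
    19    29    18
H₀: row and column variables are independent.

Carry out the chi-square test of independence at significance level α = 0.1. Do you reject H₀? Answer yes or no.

Row totals [52, 54, 66], col totals [43, 77, 52], n=172
χ² = (11−13.00)²/13.00 + (23−23.28)²/23.28 + (18−15.72)²/15.72 + (13−13.50)²/13.50 + (25−24.17)²/24.17 + (16−16.33)²/16.33 + (19−16.50)²/16.50 + (29−29.55)²/29.55 + (18−19.95)²/19.95 = 1.2748
df = 4
p-value (upper-tail) = 0.86564
At α=0.1: p ≥ α → fail to reject H₀

reject H₀: no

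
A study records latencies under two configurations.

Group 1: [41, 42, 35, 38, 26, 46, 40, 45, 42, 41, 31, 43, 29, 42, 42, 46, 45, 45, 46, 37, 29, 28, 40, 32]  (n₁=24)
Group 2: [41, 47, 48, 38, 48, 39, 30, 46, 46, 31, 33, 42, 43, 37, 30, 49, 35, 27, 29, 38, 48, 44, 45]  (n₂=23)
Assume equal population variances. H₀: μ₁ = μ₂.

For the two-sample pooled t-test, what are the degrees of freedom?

df = n₁ + n₂ − 2 = 24 + 23 − 2 = 45

degrees of freedom = 45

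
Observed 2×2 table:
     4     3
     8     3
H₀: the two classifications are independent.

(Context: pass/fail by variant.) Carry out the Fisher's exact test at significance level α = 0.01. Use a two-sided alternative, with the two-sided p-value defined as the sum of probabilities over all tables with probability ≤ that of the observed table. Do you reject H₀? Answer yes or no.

reject H₀: no

Margins: r₁=7, r₂=11, c₁=12, c₂=6, n=18
p_obs = C(7,4)·C(11,8)/C(18,12); sum pmf over tables with pmf ≤ p_obs
p-value (two-sided) = 0.62670
At α=0.01: p ≥ α → fail to reject H₀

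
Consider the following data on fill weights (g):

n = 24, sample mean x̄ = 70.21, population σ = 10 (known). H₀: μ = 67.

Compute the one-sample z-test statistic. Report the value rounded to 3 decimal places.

test statistic = 1.573

SE = σ/√n = 10/√24 = 2.0412
z = (x̄−μ₀)/SE = (70.21−67)/2.0412 = 1.5726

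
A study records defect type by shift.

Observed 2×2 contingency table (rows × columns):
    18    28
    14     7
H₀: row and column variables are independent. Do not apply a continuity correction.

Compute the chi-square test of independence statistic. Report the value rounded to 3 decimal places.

test statistic = 4.382

Row totals [46, 21], col totals [32, 35], n=67
χ² = (18−21.97)²/21.97 + (28−24.03)²/24.03 + (14−10.03)²/10.03 + (7−10.97)²/10.97 = 4.3817
df = 1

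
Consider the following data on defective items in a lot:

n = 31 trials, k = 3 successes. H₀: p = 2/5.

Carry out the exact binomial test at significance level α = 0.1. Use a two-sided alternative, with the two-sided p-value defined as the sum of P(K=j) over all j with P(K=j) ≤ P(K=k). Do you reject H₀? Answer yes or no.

reject H₀: yes

Exact binomial: n=31, k=3, p₀=2/5=0.4000
P(X=j) = C(n,j)·p₀^j·(1−p₀)^(n−j); p = Σ P(X=j) over j with P(X=j) ≤ P(X=3)
p-value (two-sided) = 0.00033
At α=0.1: p < α → reject H₀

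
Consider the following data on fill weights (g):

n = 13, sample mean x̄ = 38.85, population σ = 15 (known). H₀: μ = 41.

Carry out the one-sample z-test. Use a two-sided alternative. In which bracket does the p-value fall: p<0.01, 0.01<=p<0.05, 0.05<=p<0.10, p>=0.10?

p-value bracket: p>=0.10

SE = σ/√n = 15/√13 = 4.1603
z = (x̄−μ₀)/SE = (38.85−41)/4.1603 = -0.5168
p-value (two-sided) = 0.60530
→ bracket: p>=0.10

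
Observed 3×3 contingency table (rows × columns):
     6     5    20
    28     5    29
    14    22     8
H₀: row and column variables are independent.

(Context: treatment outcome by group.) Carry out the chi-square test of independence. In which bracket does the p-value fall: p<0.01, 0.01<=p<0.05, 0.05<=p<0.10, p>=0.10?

p-value bracket: p<0.01

Row totals [31, 62, 44], col totals [48, 32, 57], n=137
χ² = (6−10.86)²/10.86 + (5−7.24)²/7.24 + (20−12.90)²/12.90 + (28−21.72)²/21.72 + (5−14.48)²/14.48 + (29−25.80)²/25.80 + (14−15.42)²/15.42 + (22−10.28)²/10.28 + (8−18.31)²/18.31 = 34.5041
df = 4
p-value (upper-tail) = 0.00000
→ bracket: p<0.01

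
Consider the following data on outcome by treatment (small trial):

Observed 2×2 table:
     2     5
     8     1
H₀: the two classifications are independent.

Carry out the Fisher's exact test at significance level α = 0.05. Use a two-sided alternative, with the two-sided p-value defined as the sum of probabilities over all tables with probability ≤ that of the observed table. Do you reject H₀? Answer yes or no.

reject H₀: yes

Margins: r₁=7, r₂=9, c₁=10, c₂=6, n=16
p_obs = C(7,2)·C(9,8)/C(16,10); sum pmf over tables with pmf ≤ p_obs
p-value (two-sided) = 0.03497
At α=0.05: p < α → reject H₀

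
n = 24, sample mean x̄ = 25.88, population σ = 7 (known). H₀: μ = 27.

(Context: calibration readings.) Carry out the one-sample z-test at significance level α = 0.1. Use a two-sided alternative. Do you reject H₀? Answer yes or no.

reject H₀: no

SE = σ/√n = 7/√24 = 1.4289
z = (x̄−μ₀)/SE = (25.88−27)/1.4289 = -0.7838
p-value (two-sided) = 0.43314
At α=0.1: p ≥ α → fail to reject H₀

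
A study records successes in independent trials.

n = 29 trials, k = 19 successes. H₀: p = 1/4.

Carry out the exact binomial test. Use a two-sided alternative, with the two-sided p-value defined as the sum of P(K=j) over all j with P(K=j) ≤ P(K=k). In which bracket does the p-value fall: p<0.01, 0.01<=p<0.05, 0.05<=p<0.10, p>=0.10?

p-value bracket: p<0.01

Exact binomial: n=29, k=19, p₀=1/4=0.2500
P(X=j) = C(n,j)·p₀^j·(1−p₀)^(n−j); p = Σ P(X=j) over j with P(X=j) ≤ P(X=19)
p-value (two-sided) = 0.00000
→ bracket: p<0.01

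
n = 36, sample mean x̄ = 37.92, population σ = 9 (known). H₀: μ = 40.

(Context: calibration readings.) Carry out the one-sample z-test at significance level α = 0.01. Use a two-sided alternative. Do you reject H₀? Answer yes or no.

reject H₀: no

SE = σ/√n = 9/√36 = 1.5000
z = (x̄−μ₀)/SE = (37.92−40)/1.5000 = -1.3867
p-value (two-sided) = 0.16554
At α=0.01: p ≥ α → fail to reject H₀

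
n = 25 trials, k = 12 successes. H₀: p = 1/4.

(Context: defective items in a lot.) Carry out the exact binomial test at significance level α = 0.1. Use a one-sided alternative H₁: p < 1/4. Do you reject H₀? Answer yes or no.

Exact binomial: n=25, k=12, p₀=1/4=0.2500
P(X≤12) from Σ C(n,i)·p₀^i·(1−p₀)^(n−i)
p-value (one-sided, H₁ less) = 0.99663
At α=0.1: p ≥ α → fail to reject H₀

reject H₀: no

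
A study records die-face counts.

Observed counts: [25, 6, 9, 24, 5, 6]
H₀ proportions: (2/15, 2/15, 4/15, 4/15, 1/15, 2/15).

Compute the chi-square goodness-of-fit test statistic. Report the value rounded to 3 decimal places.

n = 75; E_i = n·p_i = [10.00, 10.00, 20.00, 20.00, 5.00, 10.00]
χ² = (25−10.00)²/10.00 + (6−10.00)²/10.00 + (9−20.00)²/20.00 + (24−20.00)²/20.00 + (5−5.00)²/5.00 + (6−10.00)²/10.00 = 32.5500
df = 5

test statistic = 32.550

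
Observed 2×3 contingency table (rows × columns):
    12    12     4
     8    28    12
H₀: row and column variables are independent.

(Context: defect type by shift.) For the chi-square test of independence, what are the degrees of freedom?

df = (r−1)(c−1) = (2−1)·(3−1) = 2

degrees of freedom = 2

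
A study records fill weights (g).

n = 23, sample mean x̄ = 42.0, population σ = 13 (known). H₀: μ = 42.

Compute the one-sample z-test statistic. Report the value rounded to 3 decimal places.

SE = σ/√n = 13/√23 = 2.7107
z = (x̄−μ₀)/SE = (42.0−42)/2.7107 = 0.0000

test statistic = 0.000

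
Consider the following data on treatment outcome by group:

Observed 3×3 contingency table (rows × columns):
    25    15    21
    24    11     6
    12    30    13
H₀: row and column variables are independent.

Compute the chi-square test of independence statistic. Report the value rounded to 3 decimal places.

test statistic = 20.642

Row totals [61, 41, 55], col totals [61, 56, 40], n=157
χ² = (25−23.70)²/23.70 + (15−21.76)²/21.76 + (21−15.54)²/15.54 + (24−15.93)²/15.93 + (11−14.62)²/14.62 + (6−10.45)²/10.45 + (12−21.37)²/21.37 + (30−19.62)²/19.62 + (13−14.01)²/14.01 = 20.6418
df = 4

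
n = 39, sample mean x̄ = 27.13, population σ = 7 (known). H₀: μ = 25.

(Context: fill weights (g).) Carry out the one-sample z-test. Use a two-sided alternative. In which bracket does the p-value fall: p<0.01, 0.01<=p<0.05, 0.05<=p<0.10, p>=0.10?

p-value bracket: 0.05<=p<0.10

SE = σ/√n = 7/√39 = 1.1209
z = (x̄−μ₀)/SE = (27.13−25)/1.1209 = 1.9003
p-value (two-sided) = 0.05740
→ bracket: 0.05<=p<0.10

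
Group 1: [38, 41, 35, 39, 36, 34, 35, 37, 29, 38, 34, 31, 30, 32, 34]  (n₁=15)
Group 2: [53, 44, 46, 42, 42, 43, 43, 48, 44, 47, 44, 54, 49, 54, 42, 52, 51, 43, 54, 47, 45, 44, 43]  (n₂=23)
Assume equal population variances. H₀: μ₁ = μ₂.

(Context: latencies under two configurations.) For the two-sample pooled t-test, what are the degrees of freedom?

df = n₁ + n₂ − 2 = 15 + 23 − 2 = 36

degrees of freedom = 36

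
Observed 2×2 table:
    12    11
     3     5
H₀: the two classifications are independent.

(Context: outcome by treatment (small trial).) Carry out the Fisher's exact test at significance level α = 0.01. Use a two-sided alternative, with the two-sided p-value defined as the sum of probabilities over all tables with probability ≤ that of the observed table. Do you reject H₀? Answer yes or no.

Margins: r₁=23, r₂=8, c₁=15, c₂=16, n=31
p_obs = C(23,12)·C(8,3)/C(31,15); sum pmf over tables with pmf ≤ p_obs
p-value (two-sided) = 0.68508
At α=0.01: p ≥ α → fail to reject H₀

reject H₀: no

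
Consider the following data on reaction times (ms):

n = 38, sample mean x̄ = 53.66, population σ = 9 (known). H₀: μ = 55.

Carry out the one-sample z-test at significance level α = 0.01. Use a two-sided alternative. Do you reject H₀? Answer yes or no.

reject H₀: no

SE = σ/√n = 9/√38 = 1.4600
z = (x̄−μ₀)/SE = (53.66−55)/1.4600 = -0.9178
p-value (two-sided) = 0.35872
At α=0.01: p ≥ α → fail to reject H₀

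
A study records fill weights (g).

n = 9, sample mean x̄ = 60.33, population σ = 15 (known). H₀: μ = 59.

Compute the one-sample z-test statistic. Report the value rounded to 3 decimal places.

test statistic = 0.266

SE = σ/√n = 15/√9 = 5.0000
z = (x̄−μ₀)/SE = (60.33−59)/5.0000 = 0.2660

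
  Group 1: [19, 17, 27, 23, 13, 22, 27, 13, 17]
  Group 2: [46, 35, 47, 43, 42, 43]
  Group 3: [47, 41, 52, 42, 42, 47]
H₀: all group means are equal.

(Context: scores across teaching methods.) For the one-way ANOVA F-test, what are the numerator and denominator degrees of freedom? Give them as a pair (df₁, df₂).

degrees of freedom = [2, 18]

k = 3 groups, N = 21 total
df = (k−1, N−k) = (3−1, 21−3) = (2, 18)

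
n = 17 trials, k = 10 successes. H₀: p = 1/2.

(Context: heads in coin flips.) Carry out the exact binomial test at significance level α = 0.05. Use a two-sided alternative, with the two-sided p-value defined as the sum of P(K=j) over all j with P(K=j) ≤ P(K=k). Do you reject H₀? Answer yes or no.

Exact binomial: n=17, k=10, p₀=1/2=0.5000
P(X=j) = C(n,j)·p₀^j·(1−p₀)^(n−j); p = Σ P(X=j) over j with P(X=j) ≤ P(X=10)
p-value (two-sided) = 0.62906
At α=0.05: p ≥ α → fail to reject H₀

reject H₀: no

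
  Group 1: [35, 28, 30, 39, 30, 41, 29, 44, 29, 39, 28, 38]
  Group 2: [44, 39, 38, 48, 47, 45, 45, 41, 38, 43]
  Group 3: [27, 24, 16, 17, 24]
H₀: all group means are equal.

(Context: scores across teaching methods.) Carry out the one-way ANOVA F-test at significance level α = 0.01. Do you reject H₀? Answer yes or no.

reject H₀: yes

Group means [34.17, 42.80, 21.60], grand mean 35.037
SSB = Σnᵢ(x̄ᵢ−x̄)² = 1514.496; SSW = ΣΣ(x−x̄ᵢ)² = 582.467
MSB = 1514.496/2 = 757.2481; MSW = 582.467/24 = 24.2694
F = MSB/MSW = 31.2017
df = (2, 24)
p-value (upper-tail) = 0.00000
At α=0.01: p < α → reject H₀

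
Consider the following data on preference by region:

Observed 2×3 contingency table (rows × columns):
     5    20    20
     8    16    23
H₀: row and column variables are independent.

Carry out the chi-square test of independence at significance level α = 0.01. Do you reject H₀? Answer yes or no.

Row totals [45, 47], col totals [13, 36, 43], n=92
χ² = (5−6.36)²/6.36 + (20−17.61)²/17.61 + (20−21.03)²/21.03 + (8−6.64)²/6.64 + (16−18.39)²/18.39 + (23−21.97)²/21.97 = 1.3032
df = 2
p-value (upper-tail) = 0.52121
At α=0.01: p ≥ α → fail to reject H₀

reject H₀: no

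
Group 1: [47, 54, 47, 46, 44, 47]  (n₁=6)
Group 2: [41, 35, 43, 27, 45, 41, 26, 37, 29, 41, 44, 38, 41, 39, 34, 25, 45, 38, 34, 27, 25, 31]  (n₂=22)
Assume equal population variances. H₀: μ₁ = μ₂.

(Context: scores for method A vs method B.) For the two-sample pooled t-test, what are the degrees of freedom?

degrees of freedom = 26

df = n₁ + n₂ − 2 = 6 + 22 − 2 = 26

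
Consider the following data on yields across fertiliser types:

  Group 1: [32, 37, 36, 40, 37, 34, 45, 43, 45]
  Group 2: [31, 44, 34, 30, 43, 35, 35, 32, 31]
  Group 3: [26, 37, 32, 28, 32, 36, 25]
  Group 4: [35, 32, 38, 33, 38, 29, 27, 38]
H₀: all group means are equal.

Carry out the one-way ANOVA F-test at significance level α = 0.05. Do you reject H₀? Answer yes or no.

Group means [38.78, 35.00, 30.86, 33.75], grand mean 34.848
SSB = Σnᵢ(x̄ᵢ−x̄)² = 260.330; SSW = ΣΣ(x−x̄ᵢ)² = 651.913
MSB = 260.330/3 = 86.7766; MSW = 651.913/29 = 22.4797
F = MSB/MSW = 3.8602
df = (3, 29)
p-value (upper-tail) = 0.01939
At α=0.05: p < α → reject H₀

reject H₀: yes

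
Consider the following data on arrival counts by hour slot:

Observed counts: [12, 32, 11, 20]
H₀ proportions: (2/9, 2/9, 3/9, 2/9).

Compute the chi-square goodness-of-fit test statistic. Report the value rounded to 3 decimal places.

test statistic = 23.920

n = 75; E_i = n·p_i = [16.67, 16.67, 25.00, 16.67]
χ² = (12−16.67)²/16.67 + (32−16.67)²/16.67 + (11−25.00)²/25.00 + (20−16.67)²/16.67 = 23.9200
df = 3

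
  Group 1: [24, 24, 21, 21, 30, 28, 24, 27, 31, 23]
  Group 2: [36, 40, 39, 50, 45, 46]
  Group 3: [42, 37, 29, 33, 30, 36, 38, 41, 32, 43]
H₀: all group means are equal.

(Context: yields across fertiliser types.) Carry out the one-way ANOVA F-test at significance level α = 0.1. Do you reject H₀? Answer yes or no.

reject H₀: yes

Group means [25.30, 42.67, 36.10], grand mean 33.462
SSB = Σnᵢ(x̄ᵢ−x̄)² = 1244.128; SSW = ΣΣ(x−x̄ᵢ)² = 472.333
MSB = 1244.128/2 = 622.0641; MSW = 472.333/23 = 20.5362
F = MSB/MSW = 30.2911
df = (2, 23)
p-value (upper-tail) = 0.00000
At α=0.1: p < α → reject H₀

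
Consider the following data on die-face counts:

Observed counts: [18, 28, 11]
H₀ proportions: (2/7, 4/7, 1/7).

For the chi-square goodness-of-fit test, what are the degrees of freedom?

degrees of freedom = 2

df = k − 1 = 3 − 1 = 2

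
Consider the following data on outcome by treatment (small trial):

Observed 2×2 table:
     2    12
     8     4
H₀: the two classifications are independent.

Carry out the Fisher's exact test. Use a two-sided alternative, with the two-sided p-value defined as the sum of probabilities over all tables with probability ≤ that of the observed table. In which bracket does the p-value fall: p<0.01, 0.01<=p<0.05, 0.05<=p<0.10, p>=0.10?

Margins: r₁=14, r₂=12, c₁=10, c₂=16, n=26
p_obs = C(14,2)·C(12,8)/C(26,10); sum pmf over tables with pmf ≤ p_obs
p-value (two-sided) = 0.01378
→ bracket: 0.01<=p<0.05

p-value bracket: 0.01<=p<0.05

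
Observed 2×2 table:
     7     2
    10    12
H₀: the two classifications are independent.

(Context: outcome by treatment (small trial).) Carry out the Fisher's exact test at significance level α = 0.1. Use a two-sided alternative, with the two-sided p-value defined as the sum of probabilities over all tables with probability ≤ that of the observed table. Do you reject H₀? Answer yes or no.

Margins: r₁=9, r₂=22, c₁=17, c₂=14, n=31
p_obs = C(9,7)·C(22,10)/C(31,17); sum pmf over tables with pmf ≤ p_obs
p-value (two-sided) = 0.13166
At α=0.1: p ≥ α → fail to reject H₀

reject H₀: no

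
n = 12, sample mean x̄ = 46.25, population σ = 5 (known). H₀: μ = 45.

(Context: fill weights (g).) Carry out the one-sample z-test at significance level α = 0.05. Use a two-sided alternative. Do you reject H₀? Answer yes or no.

reject H₀: no

SE = σ/√n = 5/√12 = 1.4434
z = (x̄−μ₀)/SE = (46.25−45)/1.4434 = 0.8660
p-value (two-sided) = 0.38648
At α=0.05: p ≥ α → fail to reject H₀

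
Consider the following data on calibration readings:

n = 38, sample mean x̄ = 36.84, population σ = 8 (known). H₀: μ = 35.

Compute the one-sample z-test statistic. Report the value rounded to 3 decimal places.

SE = σ/√n = 8/√38 = 1.2978
z = (x̄−μ₀)/SE = (36.84−35)/1.2978 = 1.4178

test statistic = 1.418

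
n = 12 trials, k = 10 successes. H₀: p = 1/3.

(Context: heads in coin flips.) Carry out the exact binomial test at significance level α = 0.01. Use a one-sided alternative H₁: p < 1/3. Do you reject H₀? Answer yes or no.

Exact binomial: n=12, k=10, p₀=1/3=0.3333
P(X≤10) from Σ C(n,i)·p₀^i·(1−p₀)^(n−i)
p-value (one-sided, H₁ less) = 0.99995
At α=0.01: p ≥ α → fail to reject H₀

reject H₀: no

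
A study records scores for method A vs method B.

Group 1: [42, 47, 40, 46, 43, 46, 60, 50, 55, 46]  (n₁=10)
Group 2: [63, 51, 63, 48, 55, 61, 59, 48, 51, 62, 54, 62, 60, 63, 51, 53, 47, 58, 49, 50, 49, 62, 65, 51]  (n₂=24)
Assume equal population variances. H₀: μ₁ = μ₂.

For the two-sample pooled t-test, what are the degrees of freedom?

degrees of freedom = 32

df = n₁ + n₂ − 2 = 10 + 24 − 2 = 32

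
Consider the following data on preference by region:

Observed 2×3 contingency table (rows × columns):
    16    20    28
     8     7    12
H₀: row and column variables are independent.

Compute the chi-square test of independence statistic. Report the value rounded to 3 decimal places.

test statistic = 0.338

Row totals [64, 27], col totals [24, 27, 40], n=91
χ² = (16−16.88)²/16.88 + (20−18.99)²/18.99 + (28−28.13)²/28.13 + (8−7.12)²/7.12 + (7−8.01)²/8.01 + (12−11.87)²/11.87 = 0.3378
df = 2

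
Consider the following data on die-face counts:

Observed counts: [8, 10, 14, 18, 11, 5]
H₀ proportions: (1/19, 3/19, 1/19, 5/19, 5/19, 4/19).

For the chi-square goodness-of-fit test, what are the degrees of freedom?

degrees of freedom = 5

df = k − 1 = 6 − 1 = 5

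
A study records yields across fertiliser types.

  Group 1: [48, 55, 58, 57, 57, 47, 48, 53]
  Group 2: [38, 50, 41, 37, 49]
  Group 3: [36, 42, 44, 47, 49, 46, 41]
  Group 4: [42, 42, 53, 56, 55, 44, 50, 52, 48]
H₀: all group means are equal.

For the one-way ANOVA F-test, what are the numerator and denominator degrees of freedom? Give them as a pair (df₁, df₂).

degrees of freedom = [3, 25]

k = 4 groups, N = 29 total
df = (k−1, N−k) = (4−1, 29−4) = (3, 25)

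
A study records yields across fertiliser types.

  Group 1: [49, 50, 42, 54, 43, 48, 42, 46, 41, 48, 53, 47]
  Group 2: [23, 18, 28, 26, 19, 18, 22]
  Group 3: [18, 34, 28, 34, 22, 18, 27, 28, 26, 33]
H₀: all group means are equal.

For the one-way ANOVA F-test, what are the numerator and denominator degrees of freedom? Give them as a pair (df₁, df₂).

degrees of freedom = [2, 26]

k = 3 groups, N = 29 total
df = (k−1, N−k) = (3−1, 29−3) = (2, 26)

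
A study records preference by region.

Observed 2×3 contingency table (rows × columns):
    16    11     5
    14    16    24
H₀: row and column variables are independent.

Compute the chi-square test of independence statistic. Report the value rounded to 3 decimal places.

Row totals [32, 54], col totals [30, 27, 29], n=86
χ² = (16−11.16)²/11.16 + (11−10.05)²/10.05 + (5−10.79)²/10.79 + (14−18.84)²/18.84 + (16−16.95)²/16.95 + (24−18.21)²/18.21 = 8.4314
df = 2

test statistic = 8.431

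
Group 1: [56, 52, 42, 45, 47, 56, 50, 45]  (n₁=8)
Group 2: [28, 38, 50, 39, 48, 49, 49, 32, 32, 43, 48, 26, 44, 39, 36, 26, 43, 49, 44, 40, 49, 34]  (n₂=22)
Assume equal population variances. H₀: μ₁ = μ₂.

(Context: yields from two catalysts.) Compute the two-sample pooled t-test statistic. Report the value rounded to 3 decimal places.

x̄₁=49.125, s₁=5.249, n₁=8
x̄₂=40.273, s₂=7.935, n₂=22
s_p² = [7·5.249² + 21·7.935²]/28 = 54.1157
SE = √(s_p²·(1/8+1/22)) = 3.0371
t = (49.125−40.273)/3.0371 = 2.9147
df = 28

test statistic = 2.915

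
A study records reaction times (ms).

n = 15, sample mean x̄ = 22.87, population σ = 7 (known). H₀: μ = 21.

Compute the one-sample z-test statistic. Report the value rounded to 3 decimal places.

SE = σ/√n = 7/√15 = 1.8074
z = (x̄−μ₀)/SE = (22.87−21)/1.8074 = 1.0346

test statistic = 1.035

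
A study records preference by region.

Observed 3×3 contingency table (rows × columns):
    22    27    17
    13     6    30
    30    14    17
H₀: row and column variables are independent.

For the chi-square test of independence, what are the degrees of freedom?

degrees of freedom = 4

df = (r−1)(c−1) = (3−1)·(3−1) = 4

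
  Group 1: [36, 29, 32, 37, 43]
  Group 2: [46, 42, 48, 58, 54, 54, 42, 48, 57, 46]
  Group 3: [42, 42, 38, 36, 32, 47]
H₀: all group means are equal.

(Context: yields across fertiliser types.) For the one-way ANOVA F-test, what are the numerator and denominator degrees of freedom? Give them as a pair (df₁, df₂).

k = 3 groups, N = 21 total
df = (k−1, N−k) = (3−1, 21−3) = (2, 18)

degrees of freedom = [2, 18]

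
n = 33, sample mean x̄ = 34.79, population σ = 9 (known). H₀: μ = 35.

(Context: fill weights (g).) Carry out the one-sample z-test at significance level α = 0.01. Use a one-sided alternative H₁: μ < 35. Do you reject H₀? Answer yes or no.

reject H₀: no

SE = σ/√n = 9/√33 = 1.5667
z = (x̄−μ₀)/SE = (34.79−35)/1.5667 = -0.1340
p-value (one-sided, H₁ less) = 0.44669
At α=0.01: p ≥ α → fail to reject H₀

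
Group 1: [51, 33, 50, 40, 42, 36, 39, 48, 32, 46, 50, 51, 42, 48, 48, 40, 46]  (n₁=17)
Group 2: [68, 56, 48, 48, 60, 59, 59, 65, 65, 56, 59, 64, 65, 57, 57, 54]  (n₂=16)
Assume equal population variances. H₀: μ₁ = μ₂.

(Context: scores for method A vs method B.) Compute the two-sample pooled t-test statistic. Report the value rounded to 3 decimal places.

test statistic = -7.198

x̄₁=43.647, s₁=6.214, n₁=17
x̄₂=58.750, s₂=5.814, n₂=16
s_p² = [16·6.214² + 15·5.814²]/31 = 36.2865
SE = √(s_p²·(1/17+1/16)) = 2.0982
t = (43.647−58.750)/2.0982 = -7.1981
df = 31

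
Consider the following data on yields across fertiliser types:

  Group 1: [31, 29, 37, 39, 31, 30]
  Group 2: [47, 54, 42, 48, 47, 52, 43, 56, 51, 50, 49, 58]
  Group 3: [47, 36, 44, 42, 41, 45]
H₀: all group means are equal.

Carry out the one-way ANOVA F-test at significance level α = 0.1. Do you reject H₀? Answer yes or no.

reject H₀: yes

Group means [32.83, 49.75, 42.50], grand mean 43.708
SSB = Σnᵢ(x̄ᵢ−x̄)² = 1156.375; SSW = ΣΣ(x−x̄ᵢ)² = 414.583
MSB = 1156.375/2 = 578.1875; MSW = 414.583/21 = 19.7421
F = MSB/MSW = 29.2871
df = (2, 21)
p-value (upper-tail) = 0.00000
At α=0.1: p < α → reject H₀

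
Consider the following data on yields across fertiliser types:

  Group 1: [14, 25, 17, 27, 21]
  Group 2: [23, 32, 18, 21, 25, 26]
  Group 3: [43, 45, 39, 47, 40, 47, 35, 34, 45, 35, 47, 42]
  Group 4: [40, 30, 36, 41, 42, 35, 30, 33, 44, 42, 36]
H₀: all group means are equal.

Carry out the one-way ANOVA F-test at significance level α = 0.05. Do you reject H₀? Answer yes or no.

Group means [20.80, 24.17, 41.58, 37.18], grand mean 34.029
SSB = Σnᵢ(x̄ᵢ−x̄)² = 2252.784; SSW = ΣΣ(x−x̄ᵢ)² = 742.186
MSB = 2252.784/3 = 750.9281; MSW = 742.186/30 = 24.7395
F = MSB/MSW = 30.3533
df = (3, 30)
p-value (upper-tail) = 0.00000
At α=0.05: p < α → reject H₀

reject H₀: yes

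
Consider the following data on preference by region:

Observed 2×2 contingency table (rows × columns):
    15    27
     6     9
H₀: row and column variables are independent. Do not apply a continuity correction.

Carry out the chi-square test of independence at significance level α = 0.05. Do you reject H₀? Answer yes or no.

Row totals [42, 15], col totals [21, 36], n=57
χ² = (15−15.47)²/15.47 + (27−26.53)²/26.53 + (6−5.53)²/5.53 + (9−9.47)²/9.47 = 0.0872
df = 1
p-value (upper-tail) = 0.76771
At α=0.05: p ≥ α → fail to reject H₀

reject H₀: no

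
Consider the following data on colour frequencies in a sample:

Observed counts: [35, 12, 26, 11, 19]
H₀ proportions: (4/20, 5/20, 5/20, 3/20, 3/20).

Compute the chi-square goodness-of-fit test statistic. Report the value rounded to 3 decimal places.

test statistic = 19.508

n = 103; E_i = n·p_i = [20.60, 25.75, 25.75, 15.45, 15.45]
χ² = (35−20.60)²/20.60 + (12−25.75)²/25.75 + (26−25.75)²/25.75 + (11−15.45)²/15.45 + (19−15.45)²/15.45 = 19.5081
df = 4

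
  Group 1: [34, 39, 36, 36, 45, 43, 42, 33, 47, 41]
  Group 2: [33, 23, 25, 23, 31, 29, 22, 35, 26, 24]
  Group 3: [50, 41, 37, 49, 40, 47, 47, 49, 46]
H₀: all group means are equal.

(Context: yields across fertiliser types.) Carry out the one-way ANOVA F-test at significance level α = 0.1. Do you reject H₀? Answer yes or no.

reject H₀: yes

Group means [39.60, 27.10, 45.11], grand mean 37.000
SSB = Σnᵢ(x̄ᵢ−x̄)² = 1639.811; SSW = ΣΣ(x−x̄ᵢ)² = 566.189
MSB = 1639.811/2 = 819.9056; MSW = 566.189/26 = 21.7765
F = MSB/MSW = 37.6509
df = (2, 26)
p-value (upper-tail) = 0.00000
At α=0.1: p < α → reject H₀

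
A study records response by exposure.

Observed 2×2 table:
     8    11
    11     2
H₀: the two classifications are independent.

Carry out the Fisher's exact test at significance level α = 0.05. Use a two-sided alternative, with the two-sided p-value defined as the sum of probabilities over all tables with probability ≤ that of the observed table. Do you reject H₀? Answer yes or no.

Margins: r₁=19, r₂=13, c₁=19, c₂=13, n=32
p_obs = C(19,8)·C(13,11)/C(32,19); sum pmf over tables with pmf ≤ p_obs
p-value (two-sided) = 0.02775
At α=0.05: p < α → reject H₀

reject H₀: yes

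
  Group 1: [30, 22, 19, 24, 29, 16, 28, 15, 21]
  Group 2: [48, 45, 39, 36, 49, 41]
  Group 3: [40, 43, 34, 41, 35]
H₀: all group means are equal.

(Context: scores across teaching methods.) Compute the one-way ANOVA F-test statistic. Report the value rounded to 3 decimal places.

test statistic = 33.221

Group means [22.67, 43.00, 38.60], grand mean 32.750
SSB = Σnᵢ(x̄ᵢ−x̄)² = 1716.550; SSW = ΣΣ(x−x̄ᵢ)² = 439.200
MSB = 1716.550/2 = 858.2750; MSW = 439.200/17 = 25.8353
F = MSB/MSW = 33.2210
df = (2, 17)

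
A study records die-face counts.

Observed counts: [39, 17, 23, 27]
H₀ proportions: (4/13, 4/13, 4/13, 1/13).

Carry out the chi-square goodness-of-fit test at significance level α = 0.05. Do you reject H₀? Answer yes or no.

n = 106; E_i = n·p_i = [32.62, 32.62, 32.62, 8.15]
χ² = (39−32.62)²/32.62 + (17−32.62)²/32.62 + (23−32.62)²/32.62 + (27−8.15)²/8.15 = 55.1203
df = 3
p-value (upper-tail) = 0.00000
At α=0.05: p < α → reject H₀

reject H₀: yes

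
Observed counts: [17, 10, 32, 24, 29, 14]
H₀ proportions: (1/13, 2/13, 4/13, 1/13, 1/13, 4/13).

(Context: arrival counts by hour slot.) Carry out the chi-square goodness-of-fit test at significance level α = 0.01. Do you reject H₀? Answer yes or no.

n = 126; E_i = n·p_i = [9.69, 19.38, 38.77, 9.69, 9.69, 38.77]
χ² = (17−9.69)²/9.69 + (10−19.38)²/19.38 + (32−38.77)²/38.77 + (24−9.69)²/9.69 + (29−9.69)²/9.69 + (14−38.77)²/38.77 = 86.6429
df = 5
p-value (upper-tail) = 0.00000
At α=0.01: p < α → reject H₀

reject H₀: yes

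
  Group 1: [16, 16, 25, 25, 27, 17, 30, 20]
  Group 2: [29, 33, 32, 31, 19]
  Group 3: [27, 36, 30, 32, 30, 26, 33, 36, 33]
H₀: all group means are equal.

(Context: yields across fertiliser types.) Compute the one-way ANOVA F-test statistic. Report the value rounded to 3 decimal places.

test statistic = 8.484

Group means [22.00, 28.80, 31.44], grand mean 27.409
SSB = Σnᵢ(x̄ᵢ−x̄)² = 390.296; SSW = ΣΣ(x−x̄ᵢ)² = 437.022
MSB = 390.296/2 = 195.1480; MSW = 437.022/19 = 23.0012
F = MSB/MSW = 8.4843
df = (2, 19)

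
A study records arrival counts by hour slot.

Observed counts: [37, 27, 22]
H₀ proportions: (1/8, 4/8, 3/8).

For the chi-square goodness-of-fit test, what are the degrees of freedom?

df = k − 1 = 3 − 1 = 2

degrees of freedom = 2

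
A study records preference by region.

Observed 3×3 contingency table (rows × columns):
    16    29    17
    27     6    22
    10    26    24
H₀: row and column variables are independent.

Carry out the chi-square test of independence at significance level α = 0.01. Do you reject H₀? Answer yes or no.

Row totals [62, 55, 60], col totals [53, 61, 63], n=177
χ² = (16−18.56)²/18.56 + (29−21.37)²/21.37 + (17−22.07)²/22.07 + (27−16.47)²/16.47 + (6−18.95)²/18.95 + (22−19.58)²/19.58 + (10−17.97)²/17.97 + (26−20.68)²/20.68 + (24−21.36)²/21.36 = 25.3623
df = 4
p-value (upper-tail) = 0.00004
At α=0.01: p < α → reject H₀

reject H₀: yes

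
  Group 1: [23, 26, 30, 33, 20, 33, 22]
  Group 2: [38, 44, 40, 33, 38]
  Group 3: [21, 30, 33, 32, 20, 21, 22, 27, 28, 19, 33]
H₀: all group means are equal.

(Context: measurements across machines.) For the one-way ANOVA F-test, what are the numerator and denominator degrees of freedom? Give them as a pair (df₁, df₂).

degrees of freedom = [2, 20]

k = 3 groups, N = 23 total
df = (k−1, N−k) = (3−1, 23−3) = (2, 20)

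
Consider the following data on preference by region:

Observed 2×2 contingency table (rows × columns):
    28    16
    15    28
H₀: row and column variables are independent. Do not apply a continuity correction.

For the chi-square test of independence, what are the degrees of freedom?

df = (r−1)(c−1) = (2−1)·(2−1) = 1

degrees of freedom = 1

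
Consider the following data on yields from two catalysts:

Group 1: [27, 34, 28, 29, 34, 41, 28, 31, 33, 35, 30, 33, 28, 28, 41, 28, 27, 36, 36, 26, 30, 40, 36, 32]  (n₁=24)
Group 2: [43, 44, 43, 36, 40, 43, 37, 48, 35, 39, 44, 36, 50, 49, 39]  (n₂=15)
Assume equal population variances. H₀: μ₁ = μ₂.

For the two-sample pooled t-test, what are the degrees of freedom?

df = n₁ + n₂ − 2 = 24 + 15 − 2 = 37

degrees of freedom = 37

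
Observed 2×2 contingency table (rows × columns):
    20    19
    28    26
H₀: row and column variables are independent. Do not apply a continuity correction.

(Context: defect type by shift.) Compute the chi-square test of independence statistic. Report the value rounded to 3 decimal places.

test statistic = 0.003

Row totals [39, 54], col totals [48, 45], n=93
χ² = (20−20.13)²/20.13 + (19−18.87)²/18.87 + (28−27.87)²/27.87 + (26−26.13)²/26.13 = 0.0029
df = 1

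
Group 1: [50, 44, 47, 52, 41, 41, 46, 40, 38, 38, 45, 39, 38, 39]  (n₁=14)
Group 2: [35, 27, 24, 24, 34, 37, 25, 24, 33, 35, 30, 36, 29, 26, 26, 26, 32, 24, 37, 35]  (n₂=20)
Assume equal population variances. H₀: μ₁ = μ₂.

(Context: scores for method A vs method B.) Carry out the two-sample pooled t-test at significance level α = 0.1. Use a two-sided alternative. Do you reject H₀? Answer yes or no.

x̄₁=42.714, s₁=4.665, n₁=14
x̄₂=29.950, s₂=4.947, n₂=20
s_p² = [13·4.665² + 19·4.947²]/32 = 23.3690
SE = √(s_p²·(1/14+1/20)) = 1.6845
t = (42.714−29.950)/1.6845 = 7.5773
df = 32
p-value (two-sided) = 0.00000
At α=0.1: p < α → reject H₀

reject H₀: yes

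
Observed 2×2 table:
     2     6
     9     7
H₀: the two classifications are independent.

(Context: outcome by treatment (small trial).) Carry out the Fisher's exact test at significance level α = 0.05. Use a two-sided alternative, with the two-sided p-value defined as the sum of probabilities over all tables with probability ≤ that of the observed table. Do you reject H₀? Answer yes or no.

reject H₀: no

Margins: r₁=8, r₂=16, c₁=11, c₂=13, n=24
p_obs = C(8,2)·C(16,9)/C(24,11); sum pmf over tables with pmf ≤ p_obs
p-value (two-sided) = 0.21080
At α=0.05: p ≥ α → fail to reject H₀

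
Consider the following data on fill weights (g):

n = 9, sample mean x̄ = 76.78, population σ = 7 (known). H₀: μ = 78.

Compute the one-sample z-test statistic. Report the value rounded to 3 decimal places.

SE = σ/√n = 7/√9 = 2.3333
z = (x̄−μ₀)/SE = (76.78−78)/2.3333 = -0.5229

test statistic = -0.523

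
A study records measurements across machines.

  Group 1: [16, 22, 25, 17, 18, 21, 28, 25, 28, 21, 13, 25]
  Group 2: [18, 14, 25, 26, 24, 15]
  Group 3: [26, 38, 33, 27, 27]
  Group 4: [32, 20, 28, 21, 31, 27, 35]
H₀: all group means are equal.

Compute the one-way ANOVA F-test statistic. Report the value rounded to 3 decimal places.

test statistic = 5.486

Group means [21.58, 20.33, 30.20, 27.71], grand mean 24.200
SSB = Σnᵢ(x̄ᵢ−x̄)² = 438.321; SSW = ΣΣ(x−x̄ᵢ)² = 692.479
MSB = 438.321/3 = 146.1071; MSW = 692.479/26 = 26.6338
F = MSB/MSW = 5.4858
df = (3, 26)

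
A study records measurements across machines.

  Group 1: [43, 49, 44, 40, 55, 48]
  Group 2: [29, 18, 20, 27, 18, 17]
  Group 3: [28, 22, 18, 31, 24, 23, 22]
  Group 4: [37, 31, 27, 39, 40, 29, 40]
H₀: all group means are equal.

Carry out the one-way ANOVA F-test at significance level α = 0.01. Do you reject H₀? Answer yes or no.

Group means [46.50, 21.50, 24.00, 34.71], grand mean 31.500
SSB = Σnᵢ(x̄ᵢ−x̄)² = 2416.071; SSW = ΣΣ(x−x̄ᵢ)² = 570.429
MSB = 2416.071/3 = 805.3571; MSW = 570.429/22 = 25.9286
F = MSB/MSW = 31.0606
df = (3, 22)
p-value (upper-tail) = 0.00000
At α=0.01: p < α → reject H₀

reject H₀: yes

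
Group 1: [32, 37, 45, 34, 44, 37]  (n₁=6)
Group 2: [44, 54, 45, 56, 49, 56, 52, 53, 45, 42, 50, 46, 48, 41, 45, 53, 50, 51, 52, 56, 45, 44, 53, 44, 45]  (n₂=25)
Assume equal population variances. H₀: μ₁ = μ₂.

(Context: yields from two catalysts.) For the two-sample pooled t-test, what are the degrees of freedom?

degrees of freedom = 29

df = n₁ + n₂ − 2 = 6 + 25 − 2 = 29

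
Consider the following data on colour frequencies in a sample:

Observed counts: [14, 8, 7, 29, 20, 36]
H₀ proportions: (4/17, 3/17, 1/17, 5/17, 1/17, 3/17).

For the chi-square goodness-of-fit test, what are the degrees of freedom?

degrees of freedom = 5

df = k − 1 = 6 − 1 = 5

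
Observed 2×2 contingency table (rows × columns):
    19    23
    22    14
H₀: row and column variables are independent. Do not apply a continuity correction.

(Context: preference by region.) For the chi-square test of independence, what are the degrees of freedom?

degrees of freedom = 1

df = (r−1)(c−1) = (2−1)·(2−1) = 1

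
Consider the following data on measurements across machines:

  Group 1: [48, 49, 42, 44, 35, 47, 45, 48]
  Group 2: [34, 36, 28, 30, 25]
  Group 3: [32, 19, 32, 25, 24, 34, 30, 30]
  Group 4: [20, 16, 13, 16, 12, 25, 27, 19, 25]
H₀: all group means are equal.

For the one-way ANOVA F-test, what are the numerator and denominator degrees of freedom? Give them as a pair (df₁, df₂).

degrees of freedom = [3, 26]

k = 4 groups, N = 30 total
df = (k−1, N−k) = (4−1, 30−4) = (3, 26)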